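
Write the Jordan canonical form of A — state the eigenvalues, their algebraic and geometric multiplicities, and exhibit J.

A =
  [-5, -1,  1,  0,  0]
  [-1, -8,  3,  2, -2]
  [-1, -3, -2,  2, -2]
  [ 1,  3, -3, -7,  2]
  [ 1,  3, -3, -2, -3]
J_3(-5) ⊕ J_1(-5) ⊕ J_1(-5)

The characteristic polynomial is
  det(x·I − A) = x^5 + 25*x^4 + 250*x^3 + 1250*x^2 + 3125*x + 3125 = (x + 5)^5

Eigenvalues and multiplicities (the geometric multiplicity of λ is n − rank(A − λI), which equals the number of Jordan blocks for λ):
  λ = -5: algebraic multiplicity = 5, geometric multiplicity = 3

Determining the block sizes for each eigenvalue:
  λ = -5: with am = 5 and gm = 3, the partition is not yet determined (e.g. several partitions of 5 into 3 parts exist). Let N = A − (-5)·I. Computing rank(N^1) = 2, rank(N^2) = 1, rank(N^3) = 0; the number of blocks of size ≥ j is rank(N^{j−1}) − rank(N^j), giving [3, 1, 1]. So we have 1 block(s) of size 3, 2 block(s) of size 1 → block sizes [3, 1, 1]

Assembling the blocks gives a Jordan form
J =
  [-5,  1,  0,  0,  0]
  [ 0, -5,  1,  0,  0]
  [ 0,  0, -5,  0,  0]
  [ 0,  0,  0, -5,  0]
  [ 0,  0,  0,  0, -5]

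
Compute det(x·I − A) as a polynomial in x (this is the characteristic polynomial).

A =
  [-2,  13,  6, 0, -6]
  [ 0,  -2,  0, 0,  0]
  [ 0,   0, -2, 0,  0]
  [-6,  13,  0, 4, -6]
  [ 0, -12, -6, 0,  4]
x^5 - 2*x^4 - 20*x^3 + 8*x^2 + 128*x + 128

Expanding det(x·I − A) (e.g. by cofactor expansion or by noting that A is similar to its Jordan form J, which has the same characteristic polynomial as A) gives
  χ_A(x) = x^5 - 2*x^4 - 20*x^3 + 8*x^2 + 128*x + 128
which factors as (x - 4)^2*(x + 2)^3. The eigenvalues (with algebraic multiplicities) are λ = -2 with multiplicity 3, λ = 4 with multiplicity 2.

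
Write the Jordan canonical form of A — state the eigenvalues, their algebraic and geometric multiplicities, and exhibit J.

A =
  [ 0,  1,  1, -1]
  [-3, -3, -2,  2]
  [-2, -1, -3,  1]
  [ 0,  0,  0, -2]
J_3(-2) ⊕ J_1(-2)

The characteristic polynomial is
  det(x·I − A) = x^4 + 8*x^3 + 24*x^2 + 32*x + 16 = (x + 2)^4

Eigenvalues and multiplicities (the geometric multiplicity of λ is n − rank(A − λI), which equals the number of Jordan blocks for λ):
  λ = -2: algebraic multiplicity = 4, geometric multiplicity = 2

Determining the block sizes for each eigenvalue:
  λ = -2: with am = 4 and gm = 2, the partition is not yet determined (e.g. several partitions of 4 into 2 parts exist). Let N = A − (-2)·I. Computing rank(N^1) = 2, rank(N^2) = 1, rank(N^3) = 0; the number of blocks of size ≥ j is rank(N^{j−1}) − rank(N^j), giving [2, 1, 1]. So we have 1 block(s) of size 3, 1 block(s) of size 1 → block sizes [3, 1]

Assembling the blocks gives a Jordan form
J =
  [-2,  1,  0,  0]
  [ 0, -2,  1,  0]
  [ 0,  0, -2,  0]
  [ 0,  0,  0, -2]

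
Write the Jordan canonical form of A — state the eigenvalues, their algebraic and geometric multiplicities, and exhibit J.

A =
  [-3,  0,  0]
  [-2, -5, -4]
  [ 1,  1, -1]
J_2(-3) ⊕ J_1(-3)

The characteristic polynomial is
  det(x·I − A) = x^3 + 9*x^2 + 27*x + 27 = (x + 3)^3

Eigenvalues and multiplicities (the geometric multiplicity of λ is n − rank(A − λI), which equals the number of Jordan blocks for λ):
  λ = -3: algebraic multiplicity = 3, geometric multiplicity = 2

Determining the block sizes for each eigenvalue:
  λ = -3: 2 blocks summing to 3 forces exactly one block of size 2 and the rest size 1 → block sizes [2, 1]

Assembling the blocks gives a Jordan form
J =
  [-3,  1,  0]
  [ 0, -3,  0]
  [ 0,  0, -3]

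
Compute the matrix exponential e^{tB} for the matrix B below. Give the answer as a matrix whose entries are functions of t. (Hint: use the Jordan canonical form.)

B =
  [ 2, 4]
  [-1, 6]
e^{tB} =
  [-2*t*exp(4*t) + exp(4*t), 4*t*exp(4*t)]
  [-t*exp(4*t), 2*t*exp(4*t) + exp(4*t)]

Strategy: write B = P · J · P⁻¹ where J is a Jordan canonical form, so e^{tB} = P · e^{tJ} · P⁻¹, and e^{tJ} can be computed block-by-block.

B has Jordan form
J =
  [4, 1]
  [0, 4]
(up to reordering of blocks).

Per-block formulas:
  For a 2×2 Jordan block J_2(4): exp(t · J_2(4)) = e^(4t)·(I + t·N), where N is the 2×2 nilpotent shift.

After assembling e^{tJ} and conjugating by P, we get:

e^{tB} =
  [-2*t*exp(4*t) + exp(4*t), 4*t*exp(4*t)]
  [-t*exp(4*t), 2*t*exp(4*t) + exp(4*t)]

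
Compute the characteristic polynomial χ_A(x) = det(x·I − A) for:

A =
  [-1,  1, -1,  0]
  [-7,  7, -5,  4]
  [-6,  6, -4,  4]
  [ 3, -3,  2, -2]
x^4

Expanding det(x·I − A) (e.g. by cofactor expansion or by noting that A is similar to its Jordan form J, which has the same characteristic polynomial as A) gives
  χ_A(x) = x^4
which factors as x^4. The eigenvalues (with algebraic multiplicities) are λ = 0 with multiplicity 4.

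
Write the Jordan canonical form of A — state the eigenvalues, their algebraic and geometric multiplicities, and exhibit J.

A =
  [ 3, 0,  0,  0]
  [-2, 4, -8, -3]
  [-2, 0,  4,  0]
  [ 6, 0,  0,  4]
J_1(3) ⊕ J_2(4) ⊕ J_1(4)

The characteristic polynomial is
  det(x·I − A) = x^4 - 15*x^3 + 84*x^2 - 208*x + 192 = (x - 4)^3*(x - 3)

Eigenvalues and multiplicities (the geometric multiplicity of λ is n − rank(A − λI), which equals the number of Jordan blocks for λ):
  λ = 3: algebraic multiplicity = 1, geometric multiplicity = 1
  λ = 4: algebraic multiplicity = 3, geometric multiplicity = 2

Determining the block sizes for each eigenvalue:
  λ = 3: one block (gm = 1), so the single block has size am = 1 → block sizes [1]
  λ = 4: 2 blocks summing to 3 forces exactly one block of size 2 and the rest size 1 → block sizes [2, 1]

Assembling the blocks gives a Jordan form
J =
  [3, 0, 0, 0]
  [0, 4, 1, 0]
  [0, 0, 4, 0]
  [0, 0, 0, 4]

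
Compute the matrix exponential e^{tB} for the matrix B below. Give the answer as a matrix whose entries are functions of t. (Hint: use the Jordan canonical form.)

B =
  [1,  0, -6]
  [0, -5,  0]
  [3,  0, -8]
e^{tB} =
  [2*exp(-2*t) - exp(-5*t), 0, -2*exp(-2*t) + 2*exp(-5*t)]
  [0, exp(-5*t), 0]
  [exp(-2*t) - exp(-5*t), 0, -exp(-2*t) + 2*exp(-5*t)]

Strategy: write B = P · J · P⁻¹ where J is a Jordan canonical form, so e^{tB} = P · e^{tJ} · P⁻¹, and e^{tJ} can be computed block-by-block.

B has Jordan form
J =
  [-5,  0,  0]
  [ 0, -5,  0]
  [ 0,  0, -2]
(up to reordering of blocks).

Per-block formulas:
  For a 1×1 block at λ = -5: exp(t · [-5]) = [e^(-5t)].
  For a 1×1 block at λ = -2: exp(t · [-2]) = [e^(-2t)].

After assembling e^{tJ} and conjugating by P, we get:

e^{tB} =
  [2*exp(-2*t) - exp(-5*t), 0, -2*exp(-2*t) + 2*exp(-5*t)]
  [0, exp(-5*t), 0]
  [exp(-2*t) - exp(-5*t), 0, -exp(-2*t) + 2*exp(-5*t)]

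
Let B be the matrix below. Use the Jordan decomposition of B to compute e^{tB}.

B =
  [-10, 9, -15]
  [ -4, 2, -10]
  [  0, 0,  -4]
e^{tB} =
  [-6*t*exp(-4*t) + exp(-4*t), 9*t*exp(-4*t), -15*t*exp(-4*t)]
  [-4*t*exp(-4*t), 6*t*exp(-4*t) + exp(-4*t), -10*t*exp(-4*t)]
  [0, 0, exp(-4*t)]

Strategy: write B = P · J · P⁻¹ where J is a Jordan canonical form, so e^{tB} = P · e^{tJ} · P⁻¹, and e^{tJ} can be computed block-by-block.

B has Jordan form
J =
  [-4,  1,  0]
  [ 0, -4,  0]
  [ 0,  0, -4]
(up to reordering of blocks).

Per-block formulas:
  For a 2×2 Jordan block J_2(-4): exp(t · J_2(-4)) = e^(-4t)·(I + t·N), where N is the 2×2 nilpotent shift.
  For a 1×1 block at λ = -4: exp(t · [-4]) = [e^(-4t)].

After assembling e^{tJ} and conjugating by P, we get:

e^{tB} =
  [-6*t*exp(-4*t) + exp(-4*t), 9*t*exp(-4*t), -15*t*exp(-4*t)]
  [-4*t*exp(-4*t), 6*t*exp(-4*t) + exp(-4*t), -10*t*exp(-4*t)]
  [0, 0, exp(-4*t)]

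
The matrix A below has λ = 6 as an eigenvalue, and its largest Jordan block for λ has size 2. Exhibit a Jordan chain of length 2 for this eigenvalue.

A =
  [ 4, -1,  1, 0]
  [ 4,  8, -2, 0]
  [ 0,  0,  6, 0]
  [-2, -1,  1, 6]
A Jordan chain for λ = 6 of length 2:
v_1 = (-2, 4, 0, -2)ᵀ
v_2 = (1, 0, 0, 0)ᵀ

Let N = A − (6)·I. We want v_2 with N^2 v_2 = 0 but N^1 v_2 ≠ 0; then v_{j-1} := N · v_j for j = 2, …, 2.

Pick v_2 = (1, 0, 0, 0)ᵀ.
Then v_1 = N · v_2 = (-2, 4, 0, -2)ᵀ.

Sanity check: (A − (6)·I) v_1 = (0, 0, 0, 0)ᵀ = 0. ✓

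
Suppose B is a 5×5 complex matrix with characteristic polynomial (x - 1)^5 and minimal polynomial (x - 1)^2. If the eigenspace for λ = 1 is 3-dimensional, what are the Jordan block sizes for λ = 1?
Block sizes for λ = 1: [2, 2, 1]

Step 1 — from the characteristic polynomial, algebraic multiplicity of λ = 1 is 5. From dim ker(B − (1)·I) = 3, there are exactly 3 Jordan blocks for λ = 1.
Step 2 — from the minimal polynomial, the factor (x − 1)^2 tells us the largest block for λ = 1 has size 2.
Step 3 — with total size 5, 3 blocks, and largest block 2, the block sizes (in nonincreasing order) are [2, 2, 1].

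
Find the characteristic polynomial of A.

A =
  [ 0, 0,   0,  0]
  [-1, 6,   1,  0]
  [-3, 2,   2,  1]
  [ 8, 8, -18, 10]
x^4 - 18*x^3 + 108*x^2 - 216*x

Expanding det(x·I − A) (e.g. by cofactor expansion or by noting that A is similar to its Jordan form J, which has the same characteristic polynomial as A) gives
  χ_A(x) = x^4 - 18*x^3 + 108*x^2 - 216*x
which factors as x*(x - 6)^3. The eigenvalues (with algebraic multiplicities) are λ = 0 with multiplicity 1, λ = 6 with multiplicity 3.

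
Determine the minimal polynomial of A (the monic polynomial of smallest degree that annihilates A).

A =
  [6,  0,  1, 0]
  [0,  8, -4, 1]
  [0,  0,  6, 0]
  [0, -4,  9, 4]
x^3 - 18*x^2 + 108*x - 216

The characteristic polynomial is χ_A(x) = (x - 6)^4, so the eigenvalues are known. The minimal polynomial is
  m_A(x) = Π_λ (x − λ)^{k_λ}
where k_λ is the size of the *largest* Jordan block for λ (equivalently, the smallest k with (A − λI)^k v = 0 for every generalised eigenvector v of λ).

  λ = 6: largest Jordan block has size 3, contributing (x − 6)^3

So m_A(x) = (x - 6)^3 = x^3 - 18*x^2 + 108*x - 216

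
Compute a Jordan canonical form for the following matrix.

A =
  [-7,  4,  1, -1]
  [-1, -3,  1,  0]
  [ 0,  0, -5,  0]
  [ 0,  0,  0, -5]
J_3(-5) ⊕ J_1(-5)

The characteristic polynomial is
  det(x·I − A) = x^4 + 20*x^3 + 150*x^2 + 500*x + 625 = (x + 5)^4

Eigenvalues and multiplicities (the geometric multiplicity of λ is n − rank(A − λI), which equals the number of Jordan blocks for λ):
  λ = -5: algebraic multiplicity = 4, geometric multiplicity = 2

Determining the block sizes for each eigenvalue:
  λ = -5: with am = 4 and gm = 2, the partition is not yet determined (e.g. several partitions of 4 into 2 parts exist). Let N = A − (-5)·I. Computing rank(N^1) = 2, rank(N^2) = 1, rank(N^3) = 0; the number of blocks of size ≥ j is rank(N^{j−1}) − rank(N^j), giving [2, 1, 1]. So we have 1 block(s) of size 3, 1 block(s) of size 1 → block sizes [3, 1]

Assembling the blocks gives a Jordan form
J =
  [-5,  1,  0,  0]
  [ 0, -5,  1,  0]
  [ 0,  0, -5,  0]
  [ 0,  0,  0, -5]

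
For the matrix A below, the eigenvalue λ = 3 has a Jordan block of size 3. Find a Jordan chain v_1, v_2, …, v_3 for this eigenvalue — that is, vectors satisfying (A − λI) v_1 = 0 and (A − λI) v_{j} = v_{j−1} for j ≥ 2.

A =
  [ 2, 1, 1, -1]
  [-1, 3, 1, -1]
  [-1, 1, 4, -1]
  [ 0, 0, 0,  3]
A Jordan chain for λ = 3 of length 3:
v_1 = (-1, 0, -1, 0)ᵀ
v_2 = (-1, -1, -1, 0)ᵀ
v_3 = (1, 0, 0, 0)ᵀ

Let N = A − (3)·I. We want v_3 with N^3 v_3 = 0 but N^2 v_3 ≠ 0; then v_{j-1} := N · v_j for j = 3, …, 2.

Pick v_3 = (1, 0, 0, 0)ᵀ.
Then v_2 = N · v_3 = (-1, -1, -1, 0)ᵀ.
Then v_1 = N · v_2 = (-1, 0, -1, 0)ᵀ.

Sanity check: (A − (3)·I) v_1 = (0, 0, 0, 0)ᵀ = 0. ✓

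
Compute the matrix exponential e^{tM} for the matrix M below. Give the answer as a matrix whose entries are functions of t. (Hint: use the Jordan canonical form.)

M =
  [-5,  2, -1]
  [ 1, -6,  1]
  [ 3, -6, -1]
e^{tM} =
  [-t*exp(-4*t) + exp(-4*t), 2*t*exp(-4*t), -t*exp(-4*t)]
  [t*exp(-4*t), -2*t*exp(-4*t) + exp(-4*t), t*exp(-4*t)]
  [3*t*exp(-4*t), -6*t*exp(-4*t), 3*t*exp(-4*t) + exp(-4*t)]

Strategy: write M = P · J · P⁻¹ where J is a Jordan canonical form, so e^{tM} = P · e^{tJ} · P⁻¹, and e^{tJ} can be computed block-by-block.

M has Jordan form
J =
  [-4,  1,  0]
  [ 0, -4,  0]
  [ 0,  0, -4]
(up to reordering of blocks).

Per-block formulas:
  For a 2×2 Jordan block J_2(-4): exp(t · J_2(-4)) = e^(-4t)·(I + t·N), where N is the 2×2 nilpotent shift.
  For a 1×1 block at λ = -4: exp(t · [-4]) = [e^(-4t)].

After assembling e^{tJ} and conjugating by P, we get:

e^{tM} =
  [-t*exp(-4*t) + exp(-4*t), 2*t*exp(-4*t), -t*exp(-4*t)]
  [t*exp(-4*t), -2*t*exp(-4*t) + exp(-4*t), t*exp(-4*t)]
  [3*t*exp(-4*t), -6*t*exp(-4*t), 3*t*exp(-4*t) + exp(-4*t)]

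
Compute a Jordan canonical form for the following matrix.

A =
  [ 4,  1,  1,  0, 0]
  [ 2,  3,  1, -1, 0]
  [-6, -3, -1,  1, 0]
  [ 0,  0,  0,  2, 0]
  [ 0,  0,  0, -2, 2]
J_2(2) ⊕ J_2(2) ⊕ J_1(2)

The characteristic polynomial is
  det(x·I − A) = x^5 - 10*x^4 + 40*x^3 - 80*x^2 + 80*x - 32 = (x - 2)^5

Eigenvalues and multiplicities (the geometric multiplicity of λ is n − rank(A − λI), which equals the number of Jordan blocks for λ):
  λ = 2: algebraic multiplicity = 5, geometric multiplicity = 3

Determining the block sizes for each eigenvalue:
  λ = 2: with am = 5 and gm = 3, the partition is not yet determined (e.g. several partitions of 5 into 3 parts exist). Let N = A − (2)·I. Computing rank(N^1) = 2, rank(N^2) = 0; the number of blocks of size ≥ j is rank(N^{j−1}) − rank(N^j), giving [3, 2]. So we have 2 block(s) of size 2, 1 block(s) of size 1 → block sizes [2, 2, 1]

Assembling the blocks gives a Jordan form
J =
  [2, 1, 0, 0, 0]
  [0, 2, 0, 0, 0]
  [0, 0, 2, 1, 0]
  [0, 0, 0, 2, 0]
  [0, 0, 0, 0, 2]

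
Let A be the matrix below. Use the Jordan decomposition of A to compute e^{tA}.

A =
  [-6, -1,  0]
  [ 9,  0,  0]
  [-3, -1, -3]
e^{tA} =
  [-3*t*exp(-3*t) + exp(-3*t), -t*exp(-3*t), 0]
  [9*t*exp(-3*t), 3*t*exp(-3*t) + exp(-3*t), 0]
  [-3*t*exp(-3*t), -t*exp(-3*t), exp(-3*t)]

Strategy: write A = P · J · P⁻¹ where J is a Jordan canonical form, so e^{tA} = P · e^{tJ} · P⁻¹, and e^{tJ} can be computed block-by-block.

A has Jordan form
J =
  [-3,  1,  0]
  [ 0, -3,  0]
  [ 0,  0, -3]
(up to reordering of blocks).

Per-block formulas:
  For a 2×2 Jordan block J_2(-3): exp(t · J_2(-3)) = e^(-3t)·(I + t·N), where N is the 2×2 nilpotent shift.
  For a 1×1 block at λ = -3: exp(t · [-3]) = [e^(-3t)].

After assembling e^{tJ} and conjugating by P, we get:

e^{tA} =
  [-3*t*exp(-3*t) + exp(-3*t), -t*exp(-3*t), 0]
  [9*t*exp(-3*t), 3*t*exp(-3*t) + exp(-3*t), 0]
  [-3*t*exp(-3*t), -t*exp(-3*t), exp(-3*t)]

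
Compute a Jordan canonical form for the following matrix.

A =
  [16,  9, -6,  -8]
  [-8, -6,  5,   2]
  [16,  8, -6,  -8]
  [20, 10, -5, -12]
J_3(-2) ⊕ J_1(-2)

The characteristic polynomial is
  det(x·I − A) = x^4 + 8*x^3 + 24*x^2 + 32*x + 16 = (x + 2)^4

Eigenvalues and multiplicities (the geometric multiplicity of λ is n − rank(A − λI), which equals the number of Jordan blocks for λ):
  λ = -2: algebraic multiplicity = 4, geometric multiplicity = 2

Determining the block sizes for each eigenvalue:
  λ = -2: with am = 4 and gm = 2, the partition is not yet determined (e.g. several partitions of 4 into 2 parts exist). Let N = A − (-2)·I. Computing rank(N^1) = 2, rank(N^2) = 1, rank(N^3) = 0; the number of blocks of size ≥ j is rank(N^{j−1}) − rank(N^j), giving [2, 1, 1]. So we have 1 block(s) of size 3, 1 block(s) of size 1 → block sizes [3, 1]

Assembling the blocks gives a Jordan form
J =
  [-2,  1,  0,  0]
  [ 0, -2,  1,  0]
  [ 0,  0, -2,  0]
  [ 0,  0,  0, -2]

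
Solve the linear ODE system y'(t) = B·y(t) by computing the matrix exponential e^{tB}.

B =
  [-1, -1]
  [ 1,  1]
e^{tB} =
  [1 - t, -t]
  [t, t + 1]

Strategy: write B = P · J · P⁻¹ where J is a Jordan canonical form, so e^{tB} = P · e^{tJ} · P⁻¹, and e^{tJ} can be computed block-by-block.

B has Jordan form
J =
  [0, 1]
  [0, 0]
(up to reordering of blocks).

Per-block formulas:
  For a 2×2 Jordan block J_2(0): exp(t · J_2(0)) = e^(0t)·(I + t·N), where N is the 2×2 nilpotent shift.

After assembling e^{tJ} and conjugating by P, we get:

e^{tB} =
  [1 - t, -t]
  [t, t + 1]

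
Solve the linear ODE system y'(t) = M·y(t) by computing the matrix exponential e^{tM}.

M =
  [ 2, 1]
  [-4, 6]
e^{tM} =
  [-2*t*exp(4*t) + exp(4*t), t*exp(4*t)]
  [-4*t*exp(4*t), 2*t*exp(4*t) + exp(4*t)]

Strategy: write M = P · J · P⁻¹ where J is a Jordan canonical form, so e^{tM} = P · e^{tJ} · P⁻¹, and e^{tJ} can be computed block-by-block.

M has Jordan form
J =
  [4, 1]
  [0, 4]
(up to reordering of blocks).

Per-block formulas:
  For a 2×2 Jordan block J_2(4): exp(t · J_2(4)) = e^(4t)·(I + t·N), where N is the 2×2 nilpotent shift.

After assembling e^{tJ} and conjugating by P, we get:

e^{tM} =
  [-2*t*exp(4*t) + exp(4*t), t*exp(4*t)]
  [-4*t*exp(4*t), 2*t*exp(4*t) + exp(4*t)]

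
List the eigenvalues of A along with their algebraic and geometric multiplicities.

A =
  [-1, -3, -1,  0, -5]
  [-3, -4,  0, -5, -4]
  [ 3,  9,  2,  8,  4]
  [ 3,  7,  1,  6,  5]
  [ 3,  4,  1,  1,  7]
λ = 2: alg = 5, geom = 2

Step 1 — factor the characteristic polynomial to read off the algebraic multiplicities:
  χ_A(x) = (x - 2)^5

Step 2 — compute geometric multiplicities via the rank-nullity identity g(λ) = n − rank(A − λI):
  rank(A − (2)·I) = 3, so dim ker(A − (2)·I) = n − 3 = 2

Summary:
  λ = 2: algebraic multiplicity = 5, geometric multiplicity = 2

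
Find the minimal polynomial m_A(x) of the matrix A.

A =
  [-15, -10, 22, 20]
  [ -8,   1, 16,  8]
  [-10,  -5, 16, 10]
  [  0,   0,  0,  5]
x^3 - 2*x^2 - 19*x + 20

The characteristic polynomial is χ_A(x) = (x - 5)^2*(x - 1)*(x + 4), so the eigenvalues are known. The minimal polynomial is
  m_A(x) = Π_λ (x − λ)^{k_λ}
where k_λ is the size of the *largest* Jordan block for λ (equivalently, the smallest k with (A − λI)^k v = 0 for every generalised eigenvector v of λ).

  λ = -4: largest Jordan block has size 1, contributing (x + 4)
  λ = 1: largest Jordan block has size 1, contributing (x − 1)
  λ = 5: largest Jordan block has size 1, contributing (x − 5)

So m_A(x) = (x - 5)*(x - 1)*(x + 4) = x^3 - 2*x^2 - 19*x + 20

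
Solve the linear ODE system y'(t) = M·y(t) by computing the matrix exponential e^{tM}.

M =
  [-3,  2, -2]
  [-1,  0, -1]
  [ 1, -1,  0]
e^{tM} =
  [-2*t*exp(-t) + exp(-t), 2*t*exp(-t), -2*t*exp(-t)]
  [-t*exp(-t), t*exp(-t) + exp(-t), -t*exp(-t)]
  [t*exp(-t), -t*exp(-t), t*exp(-t) + exp(-t)]

Strategy: write M = P · J · P⁻¹ where J is a Jordan canonical form, so e^{tM} = P · e^{tJ} · P⁻¹, and e^{tJ} can be computed block-by-block.

M has Jordan form
J =
  [-1,  1,  0]
  [ 0, -1,  0]
  [ 0,  0, -1]
(up to reordering of blocks).

Per-block formulas:
  For a 2×2 Jordan block J_2(-1): exp(t · J_2(-1)) = e^(-1t)·(I + t·N), where N is the 2×2 nilpotent shift.
  For a 1×1 block at λ = -1: exp(t · [-1]) = [e^(-1t)].

After assembling e^{tJ} and conjugating by P, we get:

e^{tM} =
  [-2*t*exp(-t) + exp(-t), 2*t*exp(-t), -2*t*exp(-t)]
  [-t*exp(-t), t*exp(-t) + exp(-t), -t*exp(-t)]
  [t*exp(-t), -t*exp(-t), t*exp(-t) + exp(-t)]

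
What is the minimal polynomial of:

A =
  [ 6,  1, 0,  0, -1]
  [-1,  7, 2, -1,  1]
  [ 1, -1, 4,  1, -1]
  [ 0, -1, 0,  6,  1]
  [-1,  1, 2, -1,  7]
x^2 - 12*x + 36

The characteristic polynomial is χ_A(x) = (x - 6)^5, so the eigenvalues are known. The minimal polynomial is
  m_A(x) = Π_λ (x − λ)^{k_λ}
where k_λ is the size of the *largest* Jordan block for λ (equivalently, the smallest k with (A − λI)^k v = 0 for every generalised eigenvector v of λ).

  λ = 6: largest Jordan block has size 2, contributing (x − 6)^2

So m_A(x) = (x - 6)^2 = x^2 - 12*x + 36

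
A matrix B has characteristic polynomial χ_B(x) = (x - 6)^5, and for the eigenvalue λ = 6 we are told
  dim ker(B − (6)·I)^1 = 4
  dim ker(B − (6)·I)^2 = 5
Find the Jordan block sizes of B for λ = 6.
Block sizes for λ = 6: [2, 1, 1, 1]

From the dimensions of kernels of powers, the number of Jordan blocks of size at least j is d_j − d_{j−1} where d_j = dim ker(N^j) (with d_0 = 0). Computing the differences gives [4, 1].
The number of blocks of size exactly k is (#blocks of size ≥ k) − (#blocks of size ≥ k + 1), so the partition is: 3 block(s) of size 1, 1 block(s) of size 2.
In nonincreasing order the block sizes are [2, 1, 1, 1].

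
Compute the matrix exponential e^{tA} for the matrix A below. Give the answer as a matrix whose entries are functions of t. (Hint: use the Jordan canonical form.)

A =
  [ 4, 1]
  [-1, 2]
e^{tA} =
  [t*exp(3*t) + exp(3*t), t*exp(3*t)]
  [-t*exp(3*t), -t*exp(3*t) + exp(3*t)]

Strategy: write A = P · J · P⁻¹ where J is a Jordan canonical form, so e^{tA} = P · e^{tJ} · P⁻¹, and e^{tJ} can be computed block-by-block.

A has Jordan form
J =
  [3, 1]
  [0, 3]
(up to reordering of blocks).

Per-block formulas:
  For a 2×2 Jordan block J_2(3): exp(t · J_2(3)) = e^(3t)·(I + t·N), where N is the 2×2 nilpotent shift.

After assembling e^{tJ} and conjugating by P, we get:

e^{tA} =
  [t*exp(3*t) + exp(3*t), t*exp(3*t)]
  [-t*exp(3*t), -t*exp(3*t) + exp(3*t)]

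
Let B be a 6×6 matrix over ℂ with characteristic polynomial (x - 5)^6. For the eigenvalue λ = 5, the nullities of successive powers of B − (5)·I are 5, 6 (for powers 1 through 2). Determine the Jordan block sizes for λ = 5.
Block sizes for λ = 5: [2, 1, 1, 1, 1]

From the dimensions of kernels of powers, the number of Jordan blocks of size at least j is d_j − d_{j−1} where d_j = dim ker(N^j) (with d_0 = 0). Computing the differences gives [5, 1].
The number of blocks of size exactly k is (#blocks of size ≥ k) − (#blocks of size ≥ k + 1), so the partition is: 4 block(s) of size 1, 1 block(s) of size 2.
In nonincreasing order the block sizes are [2, 1, 1, 1, 1].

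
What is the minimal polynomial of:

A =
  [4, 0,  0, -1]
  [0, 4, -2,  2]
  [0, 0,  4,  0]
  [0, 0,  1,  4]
x^3 - 12*x^2 + 48*x - 64

The characteristic polynomial is χ_A(x) = (x - 4)^4, so the eigenvalues are known. The minimal polynomial is
  m_A(x) = Π_λ (x − λ)^{k_λ}
where k_λ is the size of the *largest* Jordan block for λ (equivalently, the smallest k with (A − λI)^k v = 0 for every generalised eigenvector v of λ).

  λ = 4: largest Jordan block has size 3, contributing (x − 4)^3

So m_A(x) = (x - 4)^3 = x^3 - 12*x^2 + 48*x - 64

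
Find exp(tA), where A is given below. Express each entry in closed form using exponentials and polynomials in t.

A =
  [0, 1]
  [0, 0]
e^{tA} =
  [1, t]
  [0, 1]

Strategy: write A = P · J · P⁻¹ where J is a Jordan canonical form, so e^{tA} = P · e^{tJ} · P⁻¹, and e^{tJ} can be computed block-by-block.

A has Jordan form
J =
  [0, 1]
  [0, 0]
(up to reordering of blocks).

Per-block formulas:
  For a 2×2 Jordan block J_2(0): exp(t · J_2(0)) = e^(0t)·(I + t·N), where N is the 2×2 nilpotent shift.

After assembling e^{tJ} and conjugating by P, we get:

e^{tA} =
  [1, t]
  [0, 1]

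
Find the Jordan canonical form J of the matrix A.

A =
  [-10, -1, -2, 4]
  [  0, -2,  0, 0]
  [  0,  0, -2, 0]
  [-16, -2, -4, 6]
J_2(-2) ⊕ J_1(-2) ⊕ J_1(-2)

The characteristic polynomial is
  det(x·I − A) = x^4 + 8*x^3 + 24*x^2 + 32*x + 16 = (x + 2)^4

Eigenvalues and multiplicities (the geometric multiplicity of λ is n − rank(A − λI), which equals the number of Jordan blocks for λ):
  λ = -2: algebraic multiplicity = 4, geometric multiplicity = 3

Determining the block sizes for each eigenvalue:
  λ = -2: 3 blocks summing to 4 forces exactly one block of size 2 and the rest size 1 → block sizes [2, 1, 1]

Assembling the blocks gives a Jordan form
J =
  [-2,  1,  0,  0]
  [ 0, -2,  0,  0]
  [ 0,  0, -2,  0]
  [ 0,  0,  0, -2]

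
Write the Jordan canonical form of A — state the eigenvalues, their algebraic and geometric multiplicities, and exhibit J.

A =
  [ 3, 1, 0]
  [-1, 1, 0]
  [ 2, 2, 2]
J_2(2) ⊕ J_1(2)

The characteristic polynomial is
  det(x·I − A) = x^3 - 6*x^2 + 12*x - 8 = (x - 2)^3

Eigenvalues and multiplicities (the geometric multiplicity of λ is n − rank(A − λI), which equals the number of Jordan blocks for λ):
  λ = 2: algebraic multiplicity = 3, geometric multiplicity = 2

Determining the block sizes for each eigenvalue:
  λ = 2: 2 blocks summing to 3 forces exactly one block of size 2 and the rest size 1 → block sizes [2, 1]

Assembling the blocks gives a Jordan form
J =
  [2, 1, 0]
  [0, 2, 0]
  [0, 0, 2]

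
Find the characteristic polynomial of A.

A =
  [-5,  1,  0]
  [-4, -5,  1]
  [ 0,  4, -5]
x^3 + 15*x^2 + 75*x + 125

Expanding det(x·I − A) (e.g. by cofactor expansion or by noting that A is similar to its Jordan form J, which has the same characteristic polynomial as A) gives
  χ_A(x) = x^3 + 15*x^2 + 75*x + 125
which factors as (x + 5)^3. The eigenvalues (with algebraic multiplicities) are λ = -5 with multiplicity 3.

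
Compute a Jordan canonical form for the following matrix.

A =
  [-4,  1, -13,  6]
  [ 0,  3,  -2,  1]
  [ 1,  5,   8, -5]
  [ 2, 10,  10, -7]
J_2(-3) ⊕ J_2(3)

The characteristic polynomial is
  det(x·I − A) = x^4 - 18*x^2 + 81 = (x - 3)^2*(x + 3)^2

Eigenvalues and multiplicities (the geometric multiplicity of λ is n − rank(A − λI), which equals the number of Jordan blocks for λ):
  λ = -3: algebraic multiplicity = 2, geometric multiplicity = 1
  λ = 3: algebraic multiplicity = 2, geometric multiplicity = 1

Determining the block sizes for each eigenvalue:
  λ = -3: one block (gm = 1), so the single block has size am = 2 → block sizes [2]
  λ = 3: one block (gm = 1), so the single block has size am = 2 → block sizes [2]

Assembling the blocks gives a Jordan form
J =
  [-3,  1, 0, 0]
  [ 0, -3, 0, 0]
  [ 0,  0, 3, 1]
  [ 0,  0, 0, 3]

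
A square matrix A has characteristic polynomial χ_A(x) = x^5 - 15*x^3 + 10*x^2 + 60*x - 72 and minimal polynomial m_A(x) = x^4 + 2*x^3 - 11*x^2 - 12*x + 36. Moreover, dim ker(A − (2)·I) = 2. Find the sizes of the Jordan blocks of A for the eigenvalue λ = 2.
Block sizes for λ = 2: [2, 1]

Step 1 — from the characteristic polynomial, algebraic multiplicity of λ = 2 is 3. From dim ker(A − (2)·I) = 2, there are exactly 2 Jordan blocks for λ = 2.
Step 2 — from the minimal polynomial, the factor (x − 2)^2 tells us the largest block for λ = 2 has size 2.
Step 3 — with total size 3, 2 blocks, and largest block 2, the block sizes (in nonincreasing order) are [2, 1].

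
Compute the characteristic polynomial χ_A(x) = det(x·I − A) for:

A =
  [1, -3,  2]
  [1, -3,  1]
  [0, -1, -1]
x^3 + 3*x^2 + 3*x + 1

Expanding det(x·I − A) (e.g. by cofactor expansion or by noting that A is similar to its Jordan form J, which has the same characteristic polynomial as A) gives
  χ_A(x) = x^3 + 3*x^2 + 3*x + 1
which factors as (x + 1)^3. The eigenvalues (with algebraic multiplicities) are λ = -1 with multiplicity 3.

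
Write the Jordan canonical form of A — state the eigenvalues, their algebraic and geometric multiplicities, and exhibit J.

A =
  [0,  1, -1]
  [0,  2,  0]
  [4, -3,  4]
J_3(2)

The characteristic polynomial is
  det(x·I − A) = x^3 - 6*x^2 + 12*x - 8 = (x - 2)^3

Eigenvalues and multiplicities (the geometric multiplicity of λ is n − rank(A − λI), which equals the number of Jordan blocks for λ):
  λ = 2: algebraic multiplicity = 3, geometric multiplicity = 1

Determining the block sizes for each eigenvalue:
  λ = 2: one block (gm = 1), so the single block has size am = 3 → block sizes [3]

Assembling the blocks gives a Jordan form
J =
  [2, 1, 0]
  [0, 2, 1]
  [0, 0, 2]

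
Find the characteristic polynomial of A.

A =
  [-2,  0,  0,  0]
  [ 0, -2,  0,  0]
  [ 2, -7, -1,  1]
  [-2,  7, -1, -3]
x^4 + 8*x^3 + 24*x^2 + 32*x + 16

Expanding det(x·I − A) (e.g. by cofactor expansion or by noting that A is similar to its Jordan form J, which has the same characteristic polynomial as A) gives
  χ_A(x) = x^4 + 8*x^3 + 24*x^2 + 32*x + 16
which factors as (x + 2)^4. The eigenvalues (with algebraic multiplicities) are λ = -2 with multiplicity 4.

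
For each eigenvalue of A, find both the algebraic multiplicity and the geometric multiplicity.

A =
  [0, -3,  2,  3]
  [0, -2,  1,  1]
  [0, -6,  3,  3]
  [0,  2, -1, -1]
λ = 0: alg = 4, geom = 2

Step 1 — factor the characteristic polynomial to read off the algebraic multiplicities:
  χ_A(x) = x^4

Step 2 — compute geometric multiplicities via the rank-nullity identity g(λ) = n − rank(A − λI):
  rank(A − (0)·I) = 2, so dim ker(A − (0)·I) = n − 2 = 2

Summary:
  λ = 0: algebraic multiplicity = 4, geometric multiplicity = 2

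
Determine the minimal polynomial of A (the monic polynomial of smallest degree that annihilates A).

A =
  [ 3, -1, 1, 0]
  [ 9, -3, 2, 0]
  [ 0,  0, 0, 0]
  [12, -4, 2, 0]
x^3

The characteristic polynomial is χ_A(x) = x^4, so the eigenvalues are known. The minimal polynomial is
  m_A(x) = Π_λ (x − λ)^{k_λ}
where k_λ is the size of the *largest* Jordan block for λ (equivalently, the smallest k with (A − λI)^k v = 0 for every generalised eigenvector v of λ).

  λ = 0: largest Jordan block has size 3, contributing (x − 0)^3

So m_A(x) = x^3 = x^3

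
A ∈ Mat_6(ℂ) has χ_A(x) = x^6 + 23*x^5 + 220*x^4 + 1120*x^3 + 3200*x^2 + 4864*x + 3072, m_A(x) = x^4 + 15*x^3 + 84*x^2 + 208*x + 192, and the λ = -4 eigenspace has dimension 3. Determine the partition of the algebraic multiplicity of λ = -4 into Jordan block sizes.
Block sizes for λ = -4: [3, 1, 1]

Step 1 — from the characteristic polynomial, algebraic multiplicity of λ = -4 is 5. From dim ker(A − (-4)·I) = 3, there are exactly 3 Jordan blocks for λ = -4.
Step 2 — from the minimal polynomial, the factor (x + 4)^3 tells us the largest block for λ = -4 has size 3.
Step 3 — with total size 5, 3 blocks, and largest block 3, the block sizes (in nonincreasing order) are [3, 1, 1].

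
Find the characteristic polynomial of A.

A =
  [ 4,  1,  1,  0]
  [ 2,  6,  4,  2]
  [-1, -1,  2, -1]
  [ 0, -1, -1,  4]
x^4 - 16*x^3 + 96*x^2 - 256*x + 256

Expanding det(x·I − A) (e.g. by cofactor expansion or by noting that A is similar to its Jordan form J, which has the same characteristic polynomial as A) gives
  χ_A(x) = x^4 - 16*x^3 + 96*x^2 - 256*x + 256
which factors as (x - 4)^4. The eigenvalues (with algebraic multiplicities) are λ = 4 with multiplicity 4.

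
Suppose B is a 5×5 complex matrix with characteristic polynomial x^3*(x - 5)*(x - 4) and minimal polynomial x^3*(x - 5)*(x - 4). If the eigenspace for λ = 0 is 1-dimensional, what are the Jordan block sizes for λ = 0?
Block sizes for λ = 0: [3]

Step 1 — from the characteristic polynomial, algebraic multiplicity of λ = 0 is 3. From dim ker(B − (0)·I) = 1, there are exactly 1 Jordan blocks for λ = 0.
Step 2 — from the minimal polynomial, the factor (x − 0)^3 tells us the largest block for λ = 0 has size 3.
Step 3 — with total size 3, 1 blocks, and largest block 3, the block sizes (in nonincreasing order) are [3].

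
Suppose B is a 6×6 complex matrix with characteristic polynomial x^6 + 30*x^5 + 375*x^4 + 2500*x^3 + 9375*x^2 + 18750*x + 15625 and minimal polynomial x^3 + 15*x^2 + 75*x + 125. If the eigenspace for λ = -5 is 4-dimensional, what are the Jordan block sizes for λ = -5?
Block sizes for λ = -5: [3, 1, 1, 1]

Step 1 — from the characteristic polynomial, algebraic multiplicity of λ = -5 is 6. From dim ker(B − (-5)·I) = 4, there are exactly 4 Jordan blocks for λ = -5.
Step 2 — from the minimal polynomial, the factor (x + 5)^3 tells us the largest block for λ = -5 has size 3.
Step 3 — with total size 6, 4 blocks, and largest block 3, the block sizes (in nonincreasing order) are [3, 1, 1, 1].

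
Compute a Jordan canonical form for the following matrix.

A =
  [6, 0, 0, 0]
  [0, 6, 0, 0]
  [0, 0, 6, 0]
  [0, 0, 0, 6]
J_1(6) ⊕ J_1(6) ⊕ J_1(6) ⊕ J_1(6)

The characteristic polynomial is
  det(x·I − A) = x^4 - 24*x^3 + 216*x^2 - 864*x + 1296 = (x - 6)^4

Eigenvalues and multiplicities (the geometric multiplicity of λ is n − rank(A − λI), which equals the number of Jordan blocks for λ):
  λ = 6: algebraic multiplicity = 4, geometric multiplicity = 4

Determining the block sizes for each eigenvalue:
  λ = 6: gm = am = 4, so every block has size 1 → block sizes [1, 1, 1, 1]

Assembling the blocks gives a Jordan form
J =
  [6, 0, 0, 0]
  [0, 6, 0, 0]
  [0, 0, 6, 0]
  [0, 0, 0, 6]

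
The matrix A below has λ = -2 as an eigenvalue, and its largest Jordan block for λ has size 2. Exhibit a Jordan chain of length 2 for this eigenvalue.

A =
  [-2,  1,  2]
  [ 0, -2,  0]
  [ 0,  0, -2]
A Jordan chain for λ = -2 of length 2:
v_1 = (1, 0, 0)ᵀ
v_2 = (0, 1, 0)ᵀ

Let N = A − (-2)·I. We want v_2 with N^2 v_2 = 0 but N^1 v_2 ≠ 0; then v_{j-1} := N · v_j for j = 2, …, 2.

Pick v_2 = (0, 1, 0)ᵀ.
Then v_1 = N · v_2 = (1, 0, 0)ᵀ.

Sanity check: (A − (-2)·I) v_1 = (0, 0, 0)ᵀ = 0. ✓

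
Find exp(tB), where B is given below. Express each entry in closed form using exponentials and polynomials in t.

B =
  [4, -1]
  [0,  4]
e^{tB} =
  [exp(4*t), -t*exp(4*t)]
  [0, exp(4*t)]

Strategy: write B = P · J · P⁻¹ where J is a Jordan canonical form, so e^{tB} = P · e^{tJ} · P⁻¹, and e^{tJ} can be computed block-by-block.

B has Jordan form
J =
  [4, 1]
  [0, 4]
(up to reordering of blocks).

Per-block formulas:
  For a 2×2 Jordan block J_2(4): exp(t · J_2(4)) = e^(4t)·(I + t·N), where N is the 2×2 nilpotent shift.

After assembling e^{tJ} and conjugating by P, we get:

e^{tB} =
  [exp(4*t), -t*exp(4*t)]
  [0, exp(4*t)]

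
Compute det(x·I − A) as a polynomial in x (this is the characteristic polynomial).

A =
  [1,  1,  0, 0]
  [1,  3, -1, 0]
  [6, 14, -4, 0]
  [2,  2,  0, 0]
x^4

Expanding det(x·I − A) (e.g. by cofactor expansion or by noting that A is similar to its Jordan form J, which has the same characteristic polynomial as A) gives
  χ_A(x) = x^4
which factors as x^4. The eigenvalues (with algebraic multiplicities) are λ = 0 with multiplicity 4.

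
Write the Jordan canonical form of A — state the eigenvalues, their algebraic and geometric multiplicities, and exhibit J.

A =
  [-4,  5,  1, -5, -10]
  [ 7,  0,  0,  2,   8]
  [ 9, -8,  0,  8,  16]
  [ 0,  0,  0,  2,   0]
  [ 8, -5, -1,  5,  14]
J_3(2) ⊕ J_1(2) ⊕ J_1(4)

The characteristic polynomial is
  det(x·I − A) = x^5 - 12*x^4 + 56*x^3 - 128*x^2 + 144*x - 64 = (x - 4)*(x - 2)^4

Eigenvalues and multiplicities (the geometric multiplicity of λ is n − rank(A − λI), which equals the number of Jordan blocks for λ):
  λ = 2: algebraic multiplicity = 4, geometric multiplicity = 2
  λ = 4: algebraic multiplicity = 1, geometric multiplicity = 1

Determining the block sizes for each eigenvalue:
  λ = 2: with am = 4 and gm = 2, the partition is not yet determined (e.g. several partitions of 4 into 2 parts exist). Let N = A − (2)·I. Computing rank(N^1) = 3, rank(N^2) = 2, rank(N^3) = 1; the number of blocks of size ≥ j is rank(N^{j−1}) − rank(N^j), giving [2, 1, 1]. So we have 1 block(s) of size 3, 1 block(s) of size 1 → block sizes [3, 1]
  λ = 4: one block (gm = 1), so the single block has size am = 1 → block sizes [1]

Assembling the blocks gives a Jordan form
J =
  [2, 1, 0, 0, 0]
  [0, 2, 1, 0, 0]
  [0, 0, 2, 0, 0]
  [0, 0, 0, 2, 0]
  [0, 0, 0, 0, 4]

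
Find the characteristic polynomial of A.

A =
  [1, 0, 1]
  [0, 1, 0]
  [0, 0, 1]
x^3 - 3*x^2 + 3*x - 1

Expanding det(x·I − A) (e.g. by cofactor expansion or by noting that A is similar to its Jordan form J, which has the same characteristic polynomial as A) gives
  χ_A(x) = x^3 - 3*x^2 + 3*x - 1
which factors as (x - 1)^3. The eigenvalues (with algebraic multiplicities) are λ = 1 with multiplicity 3.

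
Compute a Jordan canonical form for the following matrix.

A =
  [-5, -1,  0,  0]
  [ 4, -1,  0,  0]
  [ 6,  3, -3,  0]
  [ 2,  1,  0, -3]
J_2(-3) ⊕ J_1(-3) ⊕ J_1(-3)

The characteristic polynomial is
  det(x·I − A) = x^4 + 12*x^3 + 54*x^2 + 108*x + 81 = (x + 3)^4

Eigenvalues and multiplicities (the geometric multiplicity of λ is n − rank(A − λI), which equals the number of Jordan blocks for λ):
  λ = -3: algebraic multiplicity = 4, geometric multiplicity = 3

Determining the block sizes for each eigenvalue:
  λ = -3: 3 blocks summing to 4 forces exactly one block of size 2 and the rest size 1 → block sizes [2, 1, 1]

Assembling the blocks gives a Jordan form
J =
  [-3,  1,  0,  0]
  [ 0, -3,  0,  0]
  [ 0,  0, -3,  0]
  [ 0,  0,  0, -3]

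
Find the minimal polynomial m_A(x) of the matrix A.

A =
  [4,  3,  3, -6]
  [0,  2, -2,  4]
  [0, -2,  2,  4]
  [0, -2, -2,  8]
x^2 - 8*x + 16

The characteristic polynomial is χ_A(x) = (x - 4)^4, so the eigenvalues are known. The minimal polynomial is
  m_A(x) = Π_λ (x − λ)^{k_λ}
where k_λ is the size of the *largest* Jordan block for λ (equivalently, the smallest k with (A − λI)^k v = 0 for every generalised eigenvector v of λ).

  λ = 4: largest Jordan block has size 2, contributing (x − 4)^2

So m_A(x) = (x - 4)^2 = x^2 - 8*x + 16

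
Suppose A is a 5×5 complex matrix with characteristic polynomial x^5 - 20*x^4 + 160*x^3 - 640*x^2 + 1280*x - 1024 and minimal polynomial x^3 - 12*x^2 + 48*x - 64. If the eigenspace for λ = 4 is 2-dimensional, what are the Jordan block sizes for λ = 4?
Block sizes for λ = 4: [3, 2]

Step 1 — from the characteristic polynomial, algebraic multiplicity of λ = 4 is 5. From dim ker(A − (4)·I) = 2, there are exactly 2 Jordan blocks for λ = 4.
Step 2 — from the minimal polynomial, the factor (x − 4)^3 tells us the largest block for λ = 4 has size 3.
Step 3 — with total size 5, 2 blocks, and largest block 3, the block sizes (in nonincreasing order) are [3, 2].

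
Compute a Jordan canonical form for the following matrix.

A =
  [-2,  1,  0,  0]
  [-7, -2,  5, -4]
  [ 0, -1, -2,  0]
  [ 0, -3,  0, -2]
J_3(-2) ⊕ J_1(-2)

The characteristic polynomial is
  det(x·I − A) = x^4 + 8*x^3 + 24*x^2 + 32*x + 16 = (x + 2)^4

Eigenvalues and multiplicities (the geometric multiplicity of λ is n − rank(A − λI), which equals the number of Jordan blocks for λ):
  λ = -2: algebraic multiplicity = 4, geometric multiplicity = 2

Determining the block sizes for each eigenvalue:
  λ = -2: with am = 4 and gm = 2, the partition is not yet determined (e.g. several partitions of 4 into 2 parts exist). Let N = A − (-2)·I. Computing rank(N^1) = 2, rank(N^2) = 1, rank(N^3) = 0; the number of blocks of size ≥ j is rank(N^{j−1}) − rank(N^j), giving [2, 1, 1]. So we have 1 block(s) of size 3, 1 block(s) of size 1 → block sizes [3, 1]

Assembling the blocks gives a Jordan form
J =
  [-2,  1,  0,  0]
  [ 0, -2,  1,  0]
  [ 0,  0, -2,  0]
  [ 0,  0,  0, -2]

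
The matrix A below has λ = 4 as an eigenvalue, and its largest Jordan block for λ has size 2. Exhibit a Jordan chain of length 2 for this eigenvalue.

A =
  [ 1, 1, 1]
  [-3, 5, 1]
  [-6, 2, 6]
A Jordan chain for λ = 4 of length 2:
v_1 = (-3, -3, -6)ᵀ
v_2 = (1, 0, 0)ᵀ

Let N = A − (4)·I. We want v_2 with N^2 v_2 = 0 but N^1 v_2 ≠ 0; then v_{j-1} := N · v_j for j = 2, …, 2.

Pick v_2 = (1, 0, 0)ᵀ.
Then v_1 = N · v_2 = (-3, -3, -6)ᵀ.

Sanity check: (A − (4)·I) v_1 = (0, 0, 0)ᵀ = 0. ✓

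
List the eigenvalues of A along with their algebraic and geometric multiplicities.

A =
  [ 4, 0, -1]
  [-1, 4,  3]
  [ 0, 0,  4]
λ = 4: alg = 3, geom = 1

Step 1 — factor the characteristic polynomial to read off the algebraic multiplicities:
  χ_A(x) = (x - 4)^3

Step 2 — compute geometric multiplicities via the rank-nullity identity g(λ) = n − rank(A − λI):
  rank(A − (4)·I) = 2, so dim ker(A − (4)·I) = n − 2 = 1

Summary:
  λ = 4: algebraic multiplicity = 3, geometric multiplicity = 1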